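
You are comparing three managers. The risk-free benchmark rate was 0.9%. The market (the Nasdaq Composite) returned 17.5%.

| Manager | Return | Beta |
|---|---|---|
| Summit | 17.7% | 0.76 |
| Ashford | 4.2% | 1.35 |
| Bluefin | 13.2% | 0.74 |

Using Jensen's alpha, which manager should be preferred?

Summit: α = 17.7% − [0.9% + 0.76 × (17.5% − 0.9%)] = 4.184
Ashford: α = 4.2% − [0.9% + 1.35 × (17.5% − 0.9%)] = -19.110
Bluefin: α = 13.2% − [0.9% + 0.74 × (17.5% − 0.9%)] = 0.016
Highest: Summit (4.184).

Summit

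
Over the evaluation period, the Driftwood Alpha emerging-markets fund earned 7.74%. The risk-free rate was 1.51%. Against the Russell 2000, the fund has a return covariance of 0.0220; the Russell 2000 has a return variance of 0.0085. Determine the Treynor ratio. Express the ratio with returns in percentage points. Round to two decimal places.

β = Cov / Var = 0.0220 / 0.0085 = 2.5882
Treynor = (Rp − Rf) / β = (7.74% − 1.51%) / 2.5882 = 6.23 / 2.5882 = 2.4071

2.41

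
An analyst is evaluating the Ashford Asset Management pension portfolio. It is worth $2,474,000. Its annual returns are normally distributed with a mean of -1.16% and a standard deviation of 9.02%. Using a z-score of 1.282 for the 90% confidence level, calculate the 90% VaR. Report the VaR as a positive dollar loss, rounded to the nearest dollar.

$314,783

Return at the 90% tail: μ − z·σ = -1.16% − 1.282 × 9.02% = -1.16 − 11.56364 = -12.72364%
VaR = −(-12.72364%) × $2,474,000 = 12.72364% × $2,474,000 = $314,783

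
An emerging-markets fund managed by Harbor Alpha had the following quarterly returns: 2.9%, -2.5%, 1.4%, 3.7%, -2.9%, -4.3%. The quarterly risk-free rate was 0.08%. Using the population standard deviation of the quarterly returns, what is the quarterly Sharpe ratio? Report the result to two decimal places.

Mean return r̄ = -1.70 / 6 = -0.2833%
Population σ = √[Σ(r − r̄)² / 6] = √[56.7283 / 6] = √9.4547 = 3.0748%
Sharpe = (r̄ − rf) / σ = (-0.2833 − 0.08) / 3.0748 = -0.3633 / 3.0748 = -0.1182

-0.12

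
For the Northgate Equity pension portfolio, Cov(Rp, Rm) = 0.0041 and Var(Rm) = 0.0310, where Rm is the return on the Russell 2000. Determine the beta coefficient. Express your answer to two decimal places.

0.13

β = Cov(Rp, Rm) / Var(Rm) = 0.0041 / 0.0310 = 0.1323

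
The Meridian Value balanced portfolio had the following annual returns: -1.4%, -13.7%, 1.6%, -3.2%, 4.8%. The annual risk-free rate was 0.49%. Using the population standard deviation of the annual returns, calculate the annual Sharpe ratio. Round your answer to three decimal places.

Mean return μ = -11.90 / 5 = -2.3800%
Population std dev = √[197.1680 / 5] = 6.2796%
Sharpe = (μ − rf) / σ = (-2.3800 − 0.49) / 6.2796 = -2.8700 / 6.2796 = -0.4570

-0.457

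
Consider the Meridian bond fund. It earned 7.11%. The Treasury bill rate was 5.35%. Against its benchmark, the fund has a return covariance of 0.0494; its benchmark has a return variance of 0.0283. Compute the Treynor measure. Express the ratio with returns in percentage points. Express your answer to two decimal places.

β = Cov / Var = 0.0494 / 0.0283 = 1.7456
Treynor = (Rp − Rf) / β = (7.11% − 5.35%) / 1.7456 = 1.76 / 1.7456 = 1.0082

1.01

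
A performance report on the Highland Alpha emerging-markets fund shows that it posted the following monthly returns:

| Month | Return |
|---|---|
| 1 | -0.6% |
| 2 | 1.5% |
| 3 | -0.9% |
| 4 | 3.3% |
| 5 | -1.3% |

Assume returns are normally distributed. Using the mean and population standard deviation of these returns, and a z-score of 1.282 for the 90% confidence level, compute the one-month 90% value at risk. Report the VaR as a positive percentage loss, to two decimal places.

μ = (-0.6 + 1.5 − 0.9 + 3.3 − 1.3) / 5 = 2.00 / 5 = 0.4000%
Σ(r − μ)² = (-0.6 − 0.4000)² + (1.5 − 0.4000)² + (-0.9 − 0.4000)² + … = 15.2000
population σ = √(15.2000 / 5) = √3.0400 = 1.7436%
VaR = −(μ − z·σ) = −(0.4000 − 1.282 × 1.7436) = −(-1.8353) = 1.8353%

1.84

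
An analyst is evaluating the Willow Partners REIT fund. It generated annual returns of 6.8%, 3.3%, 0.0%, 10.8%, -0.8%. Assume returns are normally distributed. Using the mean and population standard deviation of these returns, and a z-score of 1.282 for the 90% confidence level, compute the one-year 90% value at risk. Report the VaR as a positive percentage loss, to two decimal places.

r̄ = (6.8 + 3.3 + 0 + 10.8 − 0.8) / 5 = 4.0200%
Σ(r − r̄)² = 93.6080; population σ = √(93.6080/5) = 4.3268%
VaR = −(r̄ − z·σ) = −(4.0200 − 1.282 × 4.3268) = −(-1.5270) = 1.5270%

1.53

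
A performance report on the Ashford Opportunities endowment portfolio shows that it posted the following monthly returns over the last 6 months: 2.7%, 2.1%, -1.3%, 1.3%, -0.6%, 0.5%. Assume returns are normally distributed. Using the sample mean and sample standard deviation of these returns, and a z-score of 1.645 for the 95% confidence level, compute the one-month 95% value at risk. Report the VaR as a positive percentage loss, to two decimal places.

1.77

r̄ = (2.7 + 2.1 − 1.3 + 1.3 − 0.6 + 0.5) / 6 = 4.70 / 6 = 0.7833%
Sample std dev = √[12.0083 / 5] = 1.5497%
VaR = −(r̄ − z·σ) = −(0.7833 − 1.645 × 1.5497) = −(-1.7660) = 1.7660%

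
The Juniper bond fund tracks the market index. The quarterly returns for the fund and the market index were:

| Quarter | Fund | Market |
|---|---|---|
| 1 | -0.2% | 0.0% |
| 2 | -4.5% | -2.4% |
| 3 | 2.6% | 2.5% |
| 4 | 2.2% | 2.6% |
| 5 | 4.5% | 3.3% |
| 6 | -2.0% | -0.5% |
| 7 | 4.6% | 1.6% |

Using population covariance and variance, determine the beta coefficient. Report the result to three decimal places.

r̄p = 1.0286%,  r̄m = 1.0143%
Cov = Σ(rp − r̄p)(rm − r̄m) / 7 = 5.5610
Var(rm) = Σ(rm − r̄m)² / 7 = 3.6098
β = Cov / Var = 5.5610 / 3.6098 = 1.5405

1.541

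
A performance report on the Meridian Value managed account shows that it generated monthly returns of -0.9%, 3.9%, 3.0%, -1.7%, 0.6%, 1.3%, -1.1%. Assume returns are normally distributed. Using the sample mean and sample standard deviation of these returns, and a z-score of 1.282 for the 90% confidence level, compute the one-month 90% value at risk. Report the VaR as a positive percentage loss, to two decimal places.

μ = (-0.9 + 3.9 + 3 − 1.7 + 0.6 + 1.3 − 1.1) / 7 = 0.7286%
Sample std dev = √[27.4543 / 6] = 2.1391%
VaR = −(μ − z·σ) = −(0.7286 − 1.282 × 2.1391) = −(-2.0137) = 2.0137%

2.01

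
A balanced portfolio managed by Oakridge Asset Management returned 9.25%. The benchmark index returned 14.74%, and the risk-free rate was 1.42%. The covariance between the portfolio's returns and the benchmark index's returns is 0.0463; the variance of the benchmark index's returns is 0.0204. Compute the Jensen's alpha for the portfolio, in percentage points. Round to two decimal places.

-22.40

β = Cov / Var = 0.0463 / 0.0204 = 2.2696
E[R] = Rf + β(Rm − Rf) = 1.42% + 2.2696 × (14.74% − 1.42%) = 31.6511%
α = Rp − E[R] = 9.25% − 31.6511% = -22.4011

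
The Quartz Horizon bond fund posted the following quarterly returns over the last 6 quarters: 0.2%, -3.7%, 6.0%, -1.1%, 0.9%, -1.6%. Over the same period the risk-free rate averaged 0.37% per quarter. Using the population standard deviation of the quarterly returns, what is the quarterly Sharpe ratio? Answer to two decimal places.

r̄ = (0.2 − 3.7 + 6 − 1.1 + 0.9 − 1.6) / 6 = 0.70 / 6 = 0.1167%
Population std dev = √[54.2283 / 6] = 3.0063%
Sharpe = (r̄ − rf) / σ = (0.1167 − 0.37) / 3.0063 = -0.2533 / 3.0063 = -0.0843

-0.08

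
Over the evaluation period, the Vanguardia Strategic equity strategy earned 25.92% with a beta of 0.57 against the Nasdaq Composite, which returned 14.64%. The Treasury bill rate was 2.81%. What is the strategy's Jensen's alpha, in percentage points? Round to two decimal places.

16.37

CAPM expected return = Rf + β(Rm − Rf) = 2.81% + 0.57 × (14.64% − 2.81%) = 2.81 + 0.57 × 11.83 = 9.5531%
Jensen's α = Rp − E[R] = 25.92% − 9.5531% = 16.3669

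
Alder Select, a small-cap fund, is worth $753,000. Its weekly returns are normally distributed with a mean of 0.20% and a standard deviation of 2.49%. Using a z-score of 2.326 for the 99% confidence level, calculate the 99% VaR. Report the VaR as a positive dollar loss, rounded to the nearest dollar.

Return at the 99% tail: μ − z·σ = 0.20% − 2.326 × 2.49% = 0.2 − 5.79174 = -5.59174%
VaR = −(-5.59174%) × $753,000 = 5.59174% × $753,000 = $42,106

$42,106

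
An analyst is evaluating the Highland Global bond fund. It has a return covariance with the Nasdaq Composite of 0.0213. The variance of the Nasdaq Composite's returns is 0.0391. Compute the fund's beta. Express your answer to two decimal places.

0.54

β = Cov(Rp, Rm) / Var(Rm) = 0.0213 / 0.0391 = 0.5448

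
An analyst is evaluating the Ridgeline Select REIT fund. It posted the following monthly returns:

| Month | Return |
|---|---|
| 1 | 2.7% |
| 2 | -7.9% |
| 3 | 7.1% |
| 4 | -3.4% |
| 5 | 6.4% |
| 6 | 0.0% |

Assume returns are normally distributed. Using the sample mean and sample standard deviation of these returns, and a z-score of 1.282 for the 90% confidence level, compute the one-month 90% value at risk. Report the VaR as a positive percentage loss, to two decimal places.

μ = (2.7 − 7.9 + 7.1 − 3.4 + 6.4 + 0) / 6 = 0.8167%
Σ(r − μ)² = 168.6283; sample σ = √(168.6283/5) = 5.8074%
VaR = −(μ − z·σ) = −(0.8167 − 1.282 × 5.8074) = −(-6.6284) = 6.6284%

6.63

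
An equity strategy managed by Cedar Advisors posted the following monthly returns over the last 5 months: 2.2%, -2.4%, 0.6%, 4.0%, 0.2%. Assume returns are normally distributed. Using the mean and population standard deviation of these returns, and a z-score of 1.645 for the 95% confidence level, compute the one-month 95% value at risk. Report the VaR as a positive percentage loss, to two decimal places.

r̄ = (2.2 − 2.4 + 0.6 + 4 + 0.2) / 5 = 0.9200%
Population std dev = √[22.7680 / 5] = 2.1339%
VaR = −(r̄ − z·σ) = −(0.9200 − 1.645 × 2.1339) = −(-2.5903) = 2.5903%

2.59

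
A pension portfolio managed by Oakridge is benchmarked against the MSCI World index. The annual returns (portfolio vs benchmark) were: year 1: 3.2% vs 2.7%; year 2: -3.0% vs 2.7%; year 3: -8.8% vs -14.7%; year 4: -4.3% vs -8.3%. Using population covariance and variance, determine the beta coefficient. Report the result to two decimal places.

0.49

r̄p = -3.2250%,  r̄m = -4.4000%
Cov = Σ(rp − r̄p)(rm − r̄m) / 4 = 27.2075
Var(rm) = Σ(rm − r̄m)² / 4 = 55.5300
β = Cov / Var = 27.2075 / 55.5300 = 0.4900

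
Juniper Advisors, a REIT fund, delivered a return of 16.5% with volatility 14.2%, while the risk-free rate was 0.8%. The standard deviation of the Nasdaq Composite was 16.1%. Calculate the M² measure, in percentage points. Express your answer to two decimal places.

Sharpe = (Rp − Rf) / σp = (16.5% − 0.8%) / 14.2% = 1.1056
M² = Rf + Sharpe × σm = 0.8% + 1.1056 × 16.1% = 18.6002%

18.60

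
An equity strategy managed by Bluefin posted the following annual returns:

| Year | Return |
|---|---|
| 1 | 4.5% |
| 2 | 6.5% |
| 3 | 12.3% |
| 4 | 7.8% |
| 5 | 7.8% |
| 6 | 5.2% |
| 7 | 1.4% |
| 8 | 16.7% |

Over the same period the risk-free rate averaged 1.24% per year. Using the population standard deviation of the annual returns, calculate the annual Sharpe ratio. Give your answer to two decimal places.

r̄ = (4.5 + 6.5 + 12.3 + 7.8 + 7.8 + 5.2 + 1.4 + 16.7) / 8 = 62.20 / 8 = 7.7750%
Σ(r − r̄)² = (4.5 − 7.7750)² + (6.5 − 7.7750)² + (12.3 − 7.7750)² + … = 159.7550
population σ = √(159.7550 / 8) = √19.9694 = 4.4687%
Sharpe = (r̄ − rf) / σ = (7.7750 − 1.24) / 4.4687 = 6.5350 / 4.4687 = 1.4624

1.46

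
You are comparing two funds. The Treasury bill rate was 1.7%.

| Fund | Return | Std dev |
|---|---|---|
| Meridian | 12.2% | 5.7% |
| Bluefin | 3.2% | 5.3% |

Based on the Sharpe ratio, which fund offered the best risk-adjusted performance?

Meridian

Meridian: Sharpe ratio = (12.2% − 1.7%) / 5.7% = 1.842
Bluefin: Sharpe ratio = (3.2% − 1.7%) / 5.3% = 0.283
Highest: Meridian (1.842).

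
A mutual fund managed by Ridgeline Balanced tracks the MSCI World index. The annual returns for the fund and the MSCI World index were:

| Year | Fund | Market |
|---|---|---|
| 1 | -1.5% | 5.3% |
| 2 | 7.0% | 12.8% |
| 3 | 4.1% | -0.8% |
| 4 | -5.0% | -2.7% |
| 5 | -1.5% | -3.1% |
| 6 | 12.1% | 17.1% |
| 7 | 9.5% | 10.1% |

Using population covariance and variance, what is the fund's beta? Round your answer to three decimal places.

0.674

r̄p = 3.5286%,  r̄m = 5.5286%
Cov = Σ(rp − r̄p)(rm − r̄m) / 7 = 37.5463
Var(rm) = Σ(rm − r̄m)² / 7 = 55.7049
β = Cov / Var = 37.5463 / 55.7049 = 0.6740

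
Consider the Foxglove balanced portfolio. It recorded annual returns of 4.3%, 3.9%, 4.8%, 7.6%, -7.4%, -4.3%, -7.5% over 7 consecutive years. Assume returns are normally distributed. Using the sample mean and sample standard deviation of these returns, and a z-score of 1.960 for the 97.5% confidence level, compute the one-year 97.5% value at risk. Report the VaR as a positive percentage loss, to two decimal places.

Mean return r̄ = 1.40 / 7 = 0.2000%
Sample std dev = √[243.7200 / 6] = 6.3734%
VaR = −(r̄ − z·σ) = −(0.2000 − 1.960 × 6.3734) = −(-12.2919) = 12.2919%

12.29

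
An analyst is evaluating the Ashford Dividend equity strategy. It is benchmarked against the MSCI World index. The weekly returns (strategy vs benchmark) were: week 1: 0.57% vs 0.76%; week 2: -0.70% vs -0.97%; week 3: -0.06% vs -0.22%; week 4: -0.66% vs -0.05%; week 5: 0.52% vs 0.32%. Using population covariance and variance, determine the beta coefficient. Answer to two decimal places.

r̄p = -0.0660%,  r̄m = -0.0320%
Cov = Σ(rp − r̄p)(rm − r̄m) / 5 = 0.2628
Var(rm) = Σ(rm − r̄m)² / 5 = 0.3333
β = Cov / Var = 0.2628 / 0.3333 = 0.7885

0.79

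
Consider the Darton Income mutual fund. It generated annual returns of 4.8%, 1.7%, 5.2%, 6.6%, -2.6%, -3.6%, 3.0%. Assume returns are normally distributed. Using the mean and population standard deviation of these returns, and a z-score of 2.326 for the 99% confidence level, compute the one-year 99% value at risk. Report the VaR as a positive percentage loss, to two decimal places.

6.31

Mean return μ = 15.10 / 7 = 2.1571%
Σ(r − μ)² = 92.6771; population σ = √(92.6771/7) = 3.6386%
VaR = −(μ − z·σ) = −(2.1571 − 2.326 × 3.6386) = −(-6.3063) = 6.3063%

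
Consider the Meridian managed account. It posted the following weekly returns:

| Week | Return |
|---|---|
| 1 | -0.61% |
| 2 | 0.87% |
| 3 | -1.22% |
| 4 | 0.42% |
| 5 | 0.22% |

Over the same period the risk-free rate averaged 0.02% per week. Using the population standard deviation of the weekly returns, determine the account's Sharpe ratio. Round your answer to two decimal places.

Mean return r̄ = -0.320 / 5 = -0.0640%
Σ(r − r̄)² = (-0.61 − (-0.0640))² + (0.87 − (-0.0640))² + (-1.22 − (-0.0640))² + … = 2.8217
population σ = √(2.8217 / 5) = √0.5643 = 0.7512%
Sharpe = (r̄ − rf) / σ = (-0.0640 − 0.02) / 0.7512 = -0.0840 / 0.7512 = -0.1118

-0.11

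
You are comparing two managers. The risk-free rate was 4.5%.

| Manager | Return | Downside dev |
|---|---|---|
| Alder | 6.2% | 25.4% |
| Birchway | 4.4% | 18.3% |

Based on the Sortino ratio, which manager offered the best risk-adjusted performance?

Alder

Alder: Sortino ratio = (6.2% − 4.5%) / 25.4% = 0.067
Birchway: Sortino ratio = (4.4% − 4.5%) / 18.3% = -0.005
Highest: Alder (0.067).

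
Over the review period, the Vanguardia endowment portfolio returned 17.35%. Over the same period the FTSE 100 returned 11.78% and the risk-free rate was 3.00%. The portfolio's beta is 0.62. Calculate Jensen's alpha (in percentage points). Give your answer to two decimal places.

CAPM expected return = Rf + β(Rm − Rf) = 3.00% + 0.62 × (11.78% − 3.00%) = 3 + 0.62 × 8.78 = 8.4436%
Jensen's α = Rp − E[R] = 17.35% − 8.4436% = 8.9064

8.91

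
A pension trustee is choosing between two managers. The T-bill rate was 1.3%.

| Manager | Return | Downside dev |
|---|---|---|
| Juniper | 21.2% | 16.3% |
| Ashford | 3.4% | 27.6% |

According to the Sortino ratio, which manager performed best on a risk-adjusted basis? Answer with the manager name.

Juniper

Juniper: Sortino ratio = (21.2% − 1.3%) / 16.3% = 1.221
Ashford: Sortino ratio = (3.4% − 1.3%) / 27.6% = 0.076
Highest: Juniper (1.221).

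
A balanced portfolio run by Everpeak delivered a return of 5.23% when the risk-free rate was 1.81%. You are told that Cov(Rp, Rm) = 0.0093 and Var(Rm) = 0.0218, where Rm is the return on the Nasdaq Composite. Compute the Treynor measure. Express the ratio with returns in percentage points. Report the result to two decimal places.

8.02

β = Cov / Var = 0.0093 / 0.0218 = 0.4266
Treynor = (Rp − Rf) / β = (5.23% − 1.81%) / 0.4266 = 3.42 / 0.4266 = 8.0169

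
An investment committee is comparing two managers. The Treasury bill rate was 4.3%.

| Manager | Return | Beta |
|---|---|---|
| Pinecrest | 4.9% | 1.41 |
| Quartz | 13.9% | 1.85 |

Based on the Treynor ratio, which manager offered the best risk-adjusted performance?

Quartz

Pinecrest: Treynor = (4.9% − 4.3%) / 1.41 = 0.426
Quartz: Treynor = (13.9% − 4.3%) / 1.85 = 5.189
Highest: Quartz (5.189).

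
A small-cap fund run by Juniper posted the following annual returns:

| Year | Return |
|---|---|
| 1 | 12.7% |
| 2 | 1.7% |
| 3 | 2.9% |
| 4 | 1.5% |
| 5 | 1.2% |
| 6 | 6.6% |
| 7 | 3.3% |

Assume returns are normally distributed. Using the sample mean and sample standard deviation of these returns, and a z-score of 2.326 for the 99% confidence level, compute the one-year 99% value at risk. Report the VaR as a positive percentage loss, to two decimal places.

r̄ = (12.7 + 1.7 + 2.9 + 1.5 + 1.2 + 6.6 + 3.3) / 7 = 29.90 / 7 = 4.2714%
Sample σ = √[Σ(r − r̄)² / 6] = √[103.0143 / 6] = √17.1691 = 4.1436%
VaR = −(r̄ − z·σ) = −(4.2714 − 2.326 × 4.1436) = −(-5.3666) = 5.3666%

5.37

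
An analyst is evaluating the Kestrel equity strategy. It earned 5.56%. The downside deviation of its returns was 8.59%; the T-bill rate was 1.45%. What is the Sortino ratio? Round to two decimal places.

Sortino = (Rp − Rf) / σd = (5.56% − 1.45%) / 8.59% = 4.11% / 8.59% = 0.4785

0.48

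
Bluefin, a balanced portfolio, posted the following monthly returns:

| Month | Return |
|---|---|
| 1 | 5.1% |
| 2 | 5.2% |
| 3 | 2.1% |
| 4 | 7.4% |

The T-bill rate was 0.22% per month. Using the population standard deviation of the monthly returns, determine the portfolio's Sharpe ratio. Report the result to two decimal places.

2.51

r̄ = (5.1 + 5.2 + 2.1 + 7.4) / 4 = 4.9500%
Σ(r − r̄)² = 14.2100; population σ = √(14.2100/4) = 1.8848%
Sharpe = (r̄ − rf) / σ = (4.9500 − 0.22) / 1.8848 = 4.7300 / 1.8848 = 2.5096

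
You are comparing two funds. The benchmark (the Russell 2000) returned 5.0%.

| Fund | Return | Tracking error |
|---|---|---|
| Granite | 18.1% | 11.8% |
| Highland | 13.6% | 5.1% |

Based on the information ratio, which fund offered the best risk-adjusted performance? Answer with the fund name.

Highland

Granite: IR = (18.1% − 5.0%) / 11.8% = 1.110
Highland: IR = (13.6% − 5.0%) / 5.1% = 1.686
Highest: Highland (1.686).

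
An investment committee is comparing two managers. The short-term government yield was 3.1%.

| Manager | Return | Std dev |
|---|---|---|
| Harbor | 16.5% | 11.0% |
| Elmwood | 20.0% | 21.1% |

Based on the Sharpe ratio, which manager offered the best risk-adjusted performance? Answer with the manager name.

Harbor

Harbor: Sharpe ratio = (16.5% − 3.1%) / 11.0% = 1.218
Elmwood: Sharpe ratio = (20.0% − 3.1%) / 21.1% = 0.801
Highest: Harbor (1.218).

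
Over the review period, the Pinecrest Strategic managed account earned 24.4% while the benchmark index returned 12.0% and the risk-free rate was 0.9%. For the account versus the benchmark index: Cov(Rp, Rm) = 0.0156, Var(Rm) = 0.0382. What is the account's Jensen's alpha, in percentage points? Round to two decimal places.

β = Cov / Var = 0.0156 / 0.0382 = 0.4084
E[R] = Rf + β(Rm − Rf) = 0.9% + 0.4084 × (12.0% − 0.9%) = 5.4332%
α = Rp − E[R] = 24.4% − 5.4332% = 18.9668

18.97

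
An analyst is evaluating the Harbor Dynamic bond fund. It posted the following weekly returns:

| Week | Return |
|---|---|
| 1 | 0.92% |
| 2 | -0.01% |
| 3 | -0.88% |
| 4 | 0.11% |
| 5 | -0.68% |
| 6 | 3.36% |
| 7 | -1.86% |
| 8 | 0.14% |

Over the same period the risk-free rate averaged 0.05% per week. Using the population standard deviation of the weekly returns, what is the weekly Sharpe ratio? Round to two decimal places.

0.06

Mean return r̄ = 1.100 / 8 = 0.1375%
Population σ = √[Σ(r − r̄)² / 8] = √[16.7130 / 8] = √2.0891 = 1.4454%
Sharpe = (r̄ − rf) / σ = (0.1375 − 0.05) / 1.4454 = 0.0875 / 1.4454 = 0.0605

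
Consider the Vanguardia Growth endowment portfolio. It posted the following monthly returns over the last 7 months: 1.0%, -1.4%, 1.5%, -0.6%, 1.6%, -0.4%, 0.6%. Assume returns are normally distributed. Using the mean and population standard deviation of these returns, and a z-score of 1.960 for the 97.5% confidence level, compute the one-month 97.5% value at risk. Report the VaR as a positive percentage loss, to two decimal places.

1.75

r̄ = (1 − 1.4 + 1.5 − 0.6 + 1.6 − 0.4 + 0.6) / 7 = 2.30 / 7 = 0.3286%
Σ(r − r̄)² = 7.8943; population σ = √(7.8943/7) = 1.0620%
VaR = −(r̄ − z·σ) = −(0.3286 − 1.960 × 1.0620) = −(-1.7529) = 1.7529%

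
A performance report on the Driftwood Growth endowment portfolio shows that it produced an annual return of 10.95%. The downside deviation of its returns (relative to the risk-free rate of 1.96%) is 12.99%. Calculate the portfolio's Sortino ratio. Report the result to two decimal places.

0.69

Sortino = (Rp − Rf) / σd = (10.95% − 1.96%) / 12.99% = 8.99% / 12.99% = 0.6921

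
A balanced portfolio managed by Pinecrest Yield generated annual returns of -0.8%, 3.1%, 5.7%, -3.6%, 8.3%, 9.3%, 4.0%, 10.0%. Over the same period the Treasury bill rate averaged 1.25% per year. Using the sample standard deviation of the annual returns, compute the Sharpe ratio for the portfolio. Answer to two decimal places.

0.67

r̄ = (-0.8 + 3.1 + 5.7 − 3.6 + 8.3 + 9.3 + 4 + 10) / 8 = 36.00 / 8 = 4.5000%
Sample std dev = √[165.0800 / 7] = 4.8562%
Sharpe = (r̄ − rf) / σ = (4.5000 − 1.25) / 4.8562 = 3.2500 / 4.8562 = 0.6692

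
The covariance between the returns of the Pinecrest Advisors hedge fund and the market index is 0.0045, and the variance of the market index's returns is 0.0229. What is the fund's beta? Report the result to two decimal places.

0.20

β = Cov(Rp, Rm) / Var(Rm) = 0.0045 / 0.0229 = 0.1965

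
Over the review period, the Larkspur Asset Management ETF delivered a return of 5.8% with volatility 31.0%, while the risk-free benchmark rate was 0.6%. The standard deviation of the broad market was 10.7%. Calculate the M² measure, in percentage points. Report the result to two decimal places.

2.39

Sharpe = (Rp − Rf) / σp = (5.8% − 0.6%) / 31.0% = 0.1677
M² = Rf + Sharpe × σm = 0.6% + 0.1677 × 10.7% = 2.3944%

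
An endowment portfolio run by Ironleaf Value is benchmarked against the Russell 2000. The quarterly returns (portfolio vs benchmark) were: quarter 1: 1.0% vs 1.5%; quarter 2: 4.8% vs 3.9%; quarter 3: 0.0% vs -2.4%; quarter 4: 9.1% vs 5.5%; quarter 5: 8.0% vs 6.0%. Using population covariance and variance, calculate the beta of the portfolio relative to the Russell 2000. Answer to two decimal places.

r̄p = 4.5800%,  r̄m = 2.9000%
Cov = Σ(rp − r̄p)(rm − r̄m) / 5 = 10.3720
Var(rm) = Σ(rm − r̄m)² / 5 = 9.4840
β = Cov / Var = 10.3720 / 9.4840 = 1.0936

1.09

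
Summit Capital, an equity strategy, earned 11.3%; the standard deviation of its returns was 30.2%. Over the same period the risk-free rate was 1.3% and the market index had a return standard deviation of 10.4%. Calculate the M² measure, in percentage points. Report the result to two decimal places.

4.74

Sharpe = (Rp − Rf) / σp = (11.3% − 1.3%) / 30.2% = 0.3311
M² = Rf + Sharpe × σm = 1.3% + 0.3311 × 10.4% = 4.7434%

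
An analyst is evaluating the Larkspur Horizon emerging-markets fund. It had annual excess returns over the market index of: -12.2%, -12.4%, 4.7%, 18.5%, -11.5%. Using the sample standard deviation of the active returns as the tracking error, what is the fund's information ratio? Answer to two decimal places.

r̄ = (-12.2 − 12.4 + 4.7 + 18.5 − 11.5) / 5 = -2.5800%
Sample std dev = √[765.9080 / 4] = 13.8375%
IR = r̄ / tracking error = -2.5800 / 13.8375 = -0.1864

-0.19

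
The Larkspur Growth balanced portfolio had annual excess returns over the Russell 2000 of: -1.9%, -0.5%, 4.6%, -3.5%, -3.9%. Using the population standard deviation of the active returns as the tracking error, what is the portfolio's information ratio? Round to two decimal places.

r̄ = (-1.9 − 0.5 + 4.6 − 3.5 − 3.9) / 5 = -5.20 / 5 = -1.0400%
Σ(r − r̄)² = (-1.9 − (-1.0400))² + (-0.5 − (-1.0400))² + … = 47.0720
population σ = √(47.0720 / 5) = √9.4144 = 3.0683%
IR = r̄ / tracking error = -1.0400 / 3.0683 = -0.3389

-0.34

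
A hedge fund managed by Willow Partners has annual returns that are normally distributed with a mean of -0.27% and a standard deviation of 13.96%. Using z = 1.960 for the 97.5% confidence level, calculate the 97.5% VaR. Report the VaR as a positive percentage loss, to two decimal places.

27.63

VaR (as % loss) = −(μ − z·σ) = −(-0.27% − 1.960 × 13.96%) = −(-27.6316%) = 27.6316%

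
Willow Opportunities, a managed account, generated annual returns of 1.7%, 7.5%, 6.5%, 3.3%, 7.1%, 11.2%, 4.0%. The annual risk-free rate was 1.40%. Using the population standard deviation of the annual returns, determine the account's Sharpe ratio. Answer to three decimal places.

1.531

r̄ = (1.7 + 7.5 + 6.5 + 3.3 + 7.1 + 11.2 + 4) / 7 = 41.30 / 7 = 5.9000%
Σ(r − r̄)² = 60.4600; population σ = √(60.4600/7) = 2.9389%
Sharpe = (r̄ − rf) / σ = (5.9000 − 1.4) / 2.9389 = 4.5000 / 2.9389 = 1.5312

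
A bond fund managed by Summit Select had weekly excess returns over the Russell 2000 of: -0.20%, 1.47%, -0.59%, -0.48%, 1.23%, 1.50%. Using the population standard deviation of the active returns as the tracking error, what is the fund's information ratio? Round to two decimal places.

μ = (-0.2 + 1.47 − 0.59 − 0.48 + 1.23 + 1.5) / 6 = 2.930 / 6 = 0.4883%
Population std dev = √[5.1115 / 6] = 0.9230%
IR = μ / tracking error = 0.4883 / 0.9230 = 0.5290

0.53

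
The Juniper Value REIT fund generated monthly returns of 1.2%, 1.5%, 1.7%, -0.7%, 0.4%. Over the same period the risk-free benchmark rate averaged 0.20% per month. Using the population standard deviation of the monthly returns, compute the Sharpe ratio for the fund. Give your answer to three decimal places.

Mean return r̄ = 4.10 / 5 = 0.8200%
Σ(r − r̄)² = 3.8680; population σ = √(3.8680/5) = 0.8795%
Sharpe = (r̄ − rf) / σ = (0.8200 − 0.2) / 0.8795 = 0.6200 / 0.8795 = 0.7049

0.705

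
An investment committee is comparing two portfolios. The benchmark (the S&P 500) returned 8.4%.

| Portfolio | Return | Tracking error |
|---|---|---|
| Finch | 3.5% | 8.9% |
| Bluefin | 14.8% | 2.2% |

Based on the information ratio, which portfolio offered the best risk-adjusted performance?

Bluefin

Finch: IR = (3.5% − 8.4%) / 8.9% = -0.551
Bluefin: IR = (14.8% − 8.4%) / 2.2% = 2.909
Highest: Bluefin (2.909).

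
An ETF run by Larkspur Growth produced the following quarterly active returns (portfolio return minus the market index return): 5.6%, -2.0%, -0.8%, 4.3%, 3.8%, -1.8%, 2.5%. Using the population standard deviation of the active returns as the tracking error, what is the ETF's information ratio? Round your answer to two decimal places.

0.57

μ = (5.6 − 2 − 0.8 + 4.3 + 3.8 − 1.8 + 2.5) / 7 = 1.6571%
Σ(r − μ)² = 59.1971; population σ = √(59.1971/7) = 2.9080%
IR = μ / tracking error = 1.6571 / 2.9080 = 0.5698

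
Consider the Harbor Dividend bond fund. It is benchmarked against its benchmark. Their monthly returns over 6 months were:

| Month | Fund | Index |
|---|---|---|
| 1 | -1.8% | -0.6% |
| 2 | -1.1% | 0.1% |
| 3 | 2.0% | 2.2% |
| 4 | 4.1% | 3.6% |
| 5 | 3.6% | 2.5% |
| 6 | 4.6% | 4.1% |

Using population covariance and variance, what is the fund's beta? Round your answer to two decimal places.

1.44

r̄p = 1.9000%,  r̄m = 1.9833%
Cov = Σ(rp − r̄p)(rm − r̄m) / 6 = 4.2300
Var(rm) = Σ(rm − r̄m)² / 6 = 2.9381
β = Cov / Var = 4.2300 / 2.9381 = 1.4397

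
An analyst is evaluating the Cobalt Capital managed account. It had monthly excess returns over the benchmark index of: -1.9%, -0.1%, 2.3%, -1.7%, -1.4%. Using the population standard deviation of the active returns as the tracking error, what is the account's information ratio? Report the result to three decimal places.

-0.359

r̄ = (-1.9 − 0.1 + 2.3 − 1.7 − 1.4) / 5 = -2.80 / 5 = -0.5600%
Σ(r − r̄)² = 12.1920; population σ = √(12.1920/5) = 1.5615%
IR = r̄ / tracking error = -0.5600 / 1.5615 = -0.3586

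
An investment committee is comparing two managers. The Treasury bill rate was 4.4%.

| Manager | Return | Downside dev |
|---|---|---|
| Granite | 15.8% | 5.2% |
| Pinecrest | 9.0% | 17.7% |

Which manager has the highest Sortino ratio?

Granite: Sortino ratio = (15.8% − 4.4%) / 5.2% = 2.192
Pinecrest: Sortino ratio = (9.0% − 4.4%) / 17.7% = 0.260
Highest: Granite (2.192).

Granite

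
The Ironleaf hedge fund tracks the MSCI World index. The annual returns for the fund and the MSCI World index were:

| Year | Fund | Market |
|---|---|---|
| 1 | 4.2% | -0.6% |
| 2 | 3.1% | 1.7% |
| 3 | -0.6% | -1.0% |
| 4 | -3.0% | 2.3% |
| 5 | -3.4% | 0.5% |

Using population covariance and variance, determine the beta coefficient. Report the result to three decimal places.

-0.669

r̄p = 0.0600%,  r̄m = 0.5800%
Cov = Σ(rp − r̄p)(rm − r̄m) / 5 = -1.0848
Var(rm) = Σ(rm − r̄m)² / 5 = 1.6216
β = Cov / Var = -1.0848 / 1.6216 = -0.6690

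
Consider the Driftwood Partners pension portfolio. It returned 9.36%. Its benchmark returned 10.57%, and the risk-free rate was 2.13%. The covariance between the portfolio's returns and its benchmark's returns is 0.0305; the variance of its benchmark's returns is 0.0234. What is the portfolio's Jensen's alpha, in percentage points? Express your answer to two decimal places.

-3.77

β = Cov / Var = 0.0305 / 0.0234 = 1.3034
E[R] = Rf + β(Rm − Rf) = 2.13% + 1.3034 × (10.57% − 2.13%) = 13.1307%
α = Rp − E[R] = 9.36% − 13.1307% = -3.7707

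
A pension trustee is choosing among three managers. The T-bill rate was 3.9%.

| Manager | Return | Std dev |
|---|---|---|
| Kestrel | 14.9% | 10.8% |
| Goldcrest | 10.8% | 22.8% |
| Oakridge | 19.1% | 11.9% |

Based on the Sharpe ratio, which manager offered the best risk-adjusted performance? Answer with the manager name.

Kestrel: Sharpe ratio = (14.9% − 3.9%) / 10.8% = 1.019
Goldcrest: Sharpe ratio = (10.8% − 3.9%) / 22.8% = 0.303
Oakridge: Sharpe ratio = (19.1% − 3.9%) / 11.9% = 1.277
Highest: Oakridge (1.277).

Oakridge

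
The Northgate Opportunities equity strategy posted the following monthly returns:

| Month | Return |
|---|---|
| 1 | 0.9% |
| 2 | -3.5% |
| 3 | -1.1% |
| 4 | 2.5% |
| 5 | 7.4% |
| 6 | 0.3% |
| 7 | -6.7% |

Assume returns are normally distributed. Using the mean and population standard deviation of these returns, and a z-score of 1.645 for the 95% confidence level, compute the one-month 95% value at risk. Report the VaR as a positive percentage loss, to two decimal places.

6.85

r̄ = (0.9 − 3.5 − 1.1 + 2.5 + 7.4 + 0.3 − 6.7) / 7 = -0.0286%
Σ(r − r̄)² = (0.9 − (-0.0286))² + (-3.5 − (-0.0286))² + (-1.1 − (-0.0286))² + … = 120.2543
σ = √[120.2543 / 7] = 4.1448%
VaR = −(r̄ − z·σ) = −(-0.0286 − 1.645 × 4.1448) = −(-6.8468) = 6.8468%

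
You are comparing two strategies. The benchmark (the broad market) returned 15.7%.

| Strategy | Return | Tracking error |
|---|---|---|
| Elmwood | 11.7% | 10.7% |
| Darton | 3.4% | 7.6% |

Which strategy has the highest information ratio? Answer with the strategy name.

Elmwood: IR = (11.7% − 15.7%) / 10.7% = -0.374
Darton: IR = (3.4% − 15.7%) / 7.6% = -1.618
Highest: Elmwood (-0.374).

Elmwood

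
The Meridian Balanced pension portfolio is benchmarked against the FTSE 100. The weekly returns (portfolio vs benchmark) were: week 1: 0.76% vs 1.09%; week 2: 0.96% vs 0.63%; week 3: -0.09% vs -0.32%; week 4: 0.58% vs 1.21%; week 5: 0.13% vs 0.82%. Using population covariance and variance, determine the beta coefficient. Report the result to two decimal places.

r̄p = 0.4680%,  r̄m = 0.6860%
Cov = Σ(rp − r̄p)(rm − r̄m) / 5 = 0.1330
Var(rm) = Σ(rm − r̄m)² / 5 = 0.2942
β = Cov / Var = 0.1330 / 0.2942 = 0.4521

0.45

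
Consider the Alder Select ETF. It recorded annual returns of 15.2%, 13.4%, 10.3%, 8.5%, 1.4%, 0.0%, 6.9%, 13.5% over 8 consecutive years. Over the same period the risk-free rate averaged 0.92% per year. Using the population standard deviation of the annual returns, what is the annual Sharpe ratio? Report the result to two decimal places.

Mean return μ = 69.20 / 8 = 8.6500%
Σ(r − μ)² = (15.2 − 8.6500)² + (13.4 − 8.6500)² + (10.3 − 8.6500)² + … = 222.1800
σ = √[222.1800 / 8] = 5.2700%
Sharpe = (μ − rf) / σ = (8.6500 − 0.92) / 5.2700 = 7.7300 / 5.2700 = 1.4668

1.47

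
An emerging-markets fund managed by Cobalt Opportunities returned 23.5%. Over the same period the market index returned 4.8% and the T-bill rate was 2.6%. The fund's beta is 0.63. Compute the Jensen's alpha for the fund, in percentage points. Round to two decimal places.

19.51

CAPM expected return = Rf + β(Rm − Rf) = 2.6% + 0.63 × (4.8% − 2.6%) = 2.6 + 0.63 × 2.20 = 3.9860%
Jensen's α = Rp − E[R] = 23.5% − 3.9860% = 19.5140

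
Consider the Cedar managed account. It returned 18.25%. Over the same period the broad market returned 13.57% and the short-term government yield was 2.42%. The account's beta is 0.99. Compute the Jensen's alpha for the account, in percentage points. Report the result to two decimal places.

4.79

CAPM expected return = Rf + β(Rm − Rf) = 2.42% + 0.99 × (13.57% − 2.42%) = 2.42 + 0.99 × 11.15 = 13.4585%
Jensen's α = Rp − E[R] = 18.25% − 13.4585% = 4.7915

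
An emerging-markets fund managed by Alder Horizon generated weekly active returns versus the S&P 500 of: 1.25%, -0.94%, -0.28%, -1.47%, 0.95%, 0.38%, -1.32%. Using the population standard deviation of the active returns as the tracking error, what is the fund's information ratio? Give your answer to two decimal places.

-0.20

μ = (1.25 − 0.94 − 0.28 − 1.47 + 0.95 + 0.38 − 1.32) / 7 = -0.2043%
Σ(r − μ)² = 7.1826; population σ = √(7.1826/7) = 1.0130%
IR = μ / tracking error = -0.2043 / 1.0130 = -0.2017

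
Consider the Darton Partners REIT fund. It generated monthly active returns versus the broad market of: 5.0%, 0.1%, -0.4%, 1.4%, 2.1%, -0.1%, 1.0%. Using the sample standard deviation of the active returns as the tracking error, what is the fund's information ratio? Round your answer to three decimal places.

r̄ = (5 + 0.1 − 0.4 + 1.4 + 2.1 − 0.1 + 1) / 7 = 9.10 / 7 = 1.3000%
Σ(r − r̄)² = 20.7200; sample σ = √(20.7200/6) = 1.8583%
IR = r̄ / tracking error = 1.3000 / 1.8583 = 0.6996

0.700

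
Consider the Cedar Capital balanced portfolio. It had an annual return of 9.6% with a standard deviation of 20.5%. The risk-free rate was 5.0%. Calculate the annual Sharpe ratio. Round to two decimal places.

Sharpe = (Rp − Rf) / σp = (9.6% − 5.0%) / 20.5% = 4.60% / 20.5% = 0.2244

0.22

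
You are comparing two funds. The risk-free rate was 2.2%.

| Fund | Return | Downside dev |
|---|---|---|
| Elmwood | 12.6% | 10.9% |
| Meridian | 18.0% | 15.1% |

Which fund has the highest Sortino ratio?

Elmwood: Sortino ratio = (12.6% − 2.2%) / 10.9% = 0.954
Meridian: Sortino ratio = (18.0% − 2.2%) / 15.1% = 1.046
Highest: Meridian (1.046).

Meridian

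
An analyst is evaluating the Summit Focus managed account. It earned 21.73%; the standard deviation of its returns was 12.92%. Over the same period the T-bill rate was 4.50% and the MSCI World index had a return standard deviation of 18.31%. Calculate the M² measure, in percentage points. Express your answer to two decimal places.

Sharpe = (Rp − Rf) / σp = (21.73% − 4.50%) / 12.92% = 1.3336
M² = Rf + Sharpe × σm = 4.50% + 1.3336 × 18.31% = 28.9182%

28.92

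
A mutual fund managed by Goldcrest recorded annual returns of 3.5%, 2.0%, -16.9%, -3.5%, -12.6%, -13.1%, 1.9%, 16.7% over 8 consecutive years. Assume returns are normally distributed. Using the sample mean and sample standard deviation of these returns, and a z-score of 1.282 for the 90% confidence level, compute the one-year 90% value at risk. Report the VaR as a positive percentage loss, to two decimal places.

μ = (3.5 + 2 − 16.9 − 3.5 − 12.6 − 13.1 + 1.9 + 16.7) / 8 = -22.00 / 8 = -2.7500%
Σ(r − μ)² = (3.5 − (-2.7500))² + (2 − (-2.7500))² + … = 866.4800
sample σ = √(866.4800 / 7) = √123.7829 = 11.1258%
VaR = −(μ − z·σ) = −(-2.7500 − 1.282 × 11.1258) = −(-17.0133) = 17.0133%

17.01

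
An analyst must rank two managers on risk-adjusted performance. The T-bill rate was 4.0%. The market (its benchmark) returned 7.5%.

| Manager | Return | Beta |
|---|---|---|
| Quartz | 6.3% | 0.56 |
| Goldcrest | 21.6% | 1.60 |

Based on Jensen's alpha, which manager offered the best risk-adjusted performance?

Goldcrest

Quartz: α = 6.3% − [4.0% + 0.56 × (7.5% − 4.0%)] = 0.340
Goldcrest: α = 21.6% − [4.0% + 1.60 × (7.5% − 4.0%)] = 12.000
Highest: Goldcrest (12.000).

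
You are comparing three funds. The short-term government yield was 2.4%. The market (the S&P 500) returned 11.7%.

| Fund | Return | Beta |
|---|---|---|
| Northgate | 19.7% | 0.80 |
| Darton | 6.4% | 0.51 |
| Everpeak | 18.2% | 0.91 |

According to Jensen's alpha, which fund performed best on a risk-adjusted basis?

Northgate

Northgate: α = 19.7% − [2.4% + 0.80 × (11.7% − 2.4%)] = 9.860
Darton: α = 6.4% − [2.4% + 0.51 × (11.7% − 2.4%)] = -0.743
Everpeak: α = 18.2% − [2.4% + 0.91 × (11.7% − 2.4%)] = 7.337
Highest: Northgate (9.860).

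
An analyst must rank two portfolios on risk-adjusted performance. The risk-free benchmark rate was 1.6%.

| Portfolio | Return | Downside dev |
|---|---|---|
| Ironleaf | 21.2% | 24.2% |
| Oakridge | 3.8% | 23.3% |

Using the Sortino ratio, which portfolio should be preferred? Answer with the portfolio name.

Ironleaf

Ironleaf: Sortino ratio = (21.2% − 1.6%) / 24.2% = 0.810
Oakridge: Sortino ratio = (3.8% − 1.6%) / 23.3% = 0.094
Highest: Ironleaf (0.810).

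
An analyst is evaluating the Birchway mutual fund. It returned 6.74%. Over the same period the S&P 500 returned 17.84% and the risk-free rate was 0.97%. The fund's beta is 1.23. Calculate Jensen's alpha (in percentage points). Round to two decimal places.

-14.98

CAPM expected return = Rf + β(Rm − Rf) = 0.97% + 1.23 × (17.84% − 0.97%) = 0.97 + 1.23 × 16.87 = 21.7201%
Jensen's α = Rp − E[R] = 6.74% − 21.7201% = -14.9801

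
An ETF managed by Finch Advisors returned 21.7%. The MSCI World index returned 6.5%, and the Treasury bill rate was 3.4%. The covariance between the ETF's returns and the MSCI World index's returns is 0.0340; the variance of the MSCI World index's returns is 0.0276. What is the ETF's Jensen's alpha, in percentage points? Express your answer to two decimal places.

β = Cov / Var = 0.0340 / 0.0276 = 1.2319
E[R] = Rf + β(Rm − Rf) = 3.4% + 1.2319 × (6.5% − 3.4%) = 7.2189%
α = Rp − E[R] = 21.7% − 7.2189% = 14.4811

14.48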